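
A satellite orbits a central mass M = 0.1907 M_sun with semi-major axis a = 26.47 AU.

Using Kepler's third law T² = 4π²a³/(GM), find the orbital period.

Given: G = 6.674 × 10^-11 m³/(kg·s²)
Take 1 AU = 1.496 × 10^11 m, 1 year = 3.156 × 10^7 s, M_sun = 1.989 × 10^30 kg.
M = 0.1907 M_sun = 3.79302 × 10^29 kg
GM = G × M = 6.674 × 10^-11 × 3.79302 × 10^29 = 2.53146 × 10^19 m³/s²
a = 26.47 AU = 3.95991 × 10^12 m
a³ = 6.2095 × 10^37 m³
T = 2π √(a³/GM) = 2π √((6.2095 × 10^37) / (2.53146 × 10^19)) = 2π × 1.56618 × 10^9 s
T = 9.84062 × 10^9 s ≈ 311.8 years

Final answer: 311.8 years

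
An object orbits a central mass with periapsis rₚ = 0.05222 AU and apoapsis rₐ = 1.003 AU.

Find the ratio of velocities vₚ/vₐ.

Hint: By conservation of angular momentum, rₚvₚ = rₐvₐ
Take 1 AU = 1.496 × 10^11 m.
rₚ = 0.05222 AU = 7.81211 × 10^9 m
rₐ = 1.003 AU = 1.50049 × 10^11 m
rₚvₚ = rₐvₐ  ⇒  vₚ/vₐ = rₐ/rₚ
vₚ/vₐ = (1.50049 × 10^11) / (7.81211 × 10^9) = 19.2072

Final answer: vₚ/vₐ = 19.21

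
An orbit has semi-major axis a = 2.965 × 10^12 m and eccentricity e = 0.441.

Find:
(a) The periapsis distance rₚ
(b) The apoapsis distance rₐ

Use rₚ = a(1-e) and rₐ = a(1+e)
a = 2.965 × 10^12 m
e = 0.441:  1 − e = 0.559,  1 + e = 1.441
(a) rₚ = a(1 − e) = 2.965 × 10^12 m × 0.559 = 1.65743 × 10^12 m ≈ 1.657 × 10^12 m
(b) rₐ = a(1 + e) = 2.965 × 10^12 m × 1.441 = 4.27256 × 10^12 m ≈ 4.273 × 10^12 m

Final answer:
(a) rₚ = 1.657 × 10^12 m
(b) rₐ = 4.273 × 10^12 m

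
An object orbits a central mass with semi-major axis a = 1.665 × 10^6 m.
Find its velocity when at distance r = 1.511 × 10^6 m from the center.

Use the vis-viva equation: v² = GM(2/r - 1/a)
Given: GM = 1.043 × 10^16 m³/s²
a = 1.665 × 10^6 m
r = 1.511 × 10^6 m
GM = 1.043 × 10^16 m³/s²
2/r − 1/a = 1.32363 × 10^-6 − 6.00601 × 10^-7 = 7.23026 × 10^-7 m⁻¹
v² = GM (2/r − 1/a) = 7.54116 × 10^9 m²/s²
v = 86839.9 m/s ≈ 86.84 km/s

Final answer: 86.84 km/s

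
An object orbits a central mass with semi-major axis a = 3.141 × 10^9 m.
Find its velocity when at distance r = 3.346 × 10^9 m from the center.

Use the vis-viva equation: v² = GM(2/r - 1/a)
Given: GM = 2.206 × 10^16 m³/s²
a = 3.141 × 10^9 m
r = 3.346 × 10^9 m
GM = 2.206 × 10^16 m³/s²
2/r − 1/a = 5.97729 × 10^-10 − 3.1837 × 10^-10 = 2.79359 × 10^-10 m⁻¹
v² = GM (2/r − 1/a) = 6.16265 × 10^6 m²/s²
v = 2482.47 m/s ≈ 2.482 km/s

Final answer: 2.482 km/s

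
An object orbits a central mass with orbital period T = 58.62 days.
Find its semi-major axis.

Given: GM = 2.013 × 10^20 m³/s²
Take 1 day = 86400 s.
T = 58.62 days = 5.06477 × 10^6 s
GM = 2.013 × 10^20 m³/s²
Kepler's third law: a³ = GM T² / (4π²)
T² = 2.56519 × 10^13 s²
a³ = (2.013 × 10^20) × (2.56519 × 10^13) / (4π²) = 1.30799 × 10^32 m³
a = (a³)^(1/3) = 5.07615 × 10^10 m ≈ 5.076 × 10^10 m

Final answer: 5.076 × 10^10 m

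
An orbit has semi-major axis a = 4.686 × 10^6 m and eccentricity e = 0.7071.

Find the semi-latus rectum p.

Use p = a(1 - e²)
a = 4.686 × 10^6 m
e = 0.7071,  e² = 0.49999,  1 − e² = 0.50001
p = a(1 − e²) = 4.686 × 10^6 m × 0.50001 = 2.34304 × 10^6 m ≈ 2.343 × 10^6 m

Final answer: p = 2.343 × 10^6 m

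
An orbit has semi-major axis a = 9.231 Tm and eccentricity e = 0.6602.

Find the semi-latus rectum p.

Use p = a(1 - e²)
a = 9.231 Tm = 9.231 × 10^12 m
e = 0.6602,  e² = 0.435864,  1 − e² = 0.564136
p = a(1 − e²) = 9.231 × 10^12 m × 0.564136 = 5.20754 × 10^12 m ≈ 5.208 Tm

Final answer: p = 5.208 Tm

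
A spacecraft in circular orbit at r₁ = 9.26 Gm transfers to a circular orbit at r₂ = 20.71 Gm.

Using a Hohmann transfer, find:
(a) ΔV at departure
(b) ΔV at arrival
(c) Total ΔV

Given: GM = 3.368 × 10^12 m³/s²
r₁ = 9.26 Gm = 9.26 × 10^9 m
r₂ = 20.71 Gm = 2.071 × 10^10 m
GM = 3.368 × 10^12 m³/s²
Transfer ellipse: a_t = (r₁ + r₂)/2 = 1.4985 × 10^10 m
Circular speed at r₁: v₁ = √(GM/r₁) = 19.0713 m/s
Transfer speed at r₁ (periapsis): v₁ₜ = √(GM(2/r₁ − 1/a_t)) = 22.4203 m/s
(a) ΔV₁ = v₁ₜ − v₁ = 3.34903 m/s ≈ 3.349 m/s
Circular speed at r₂: v₂ = √(GM/r₂) = 12.7525 m/s
Transfer speed at r₂ (apoapsis): v₂ₜ = √(GM(2/r₂ − 1/a_t)) = 10.0247 m/s
(b) ΔV₂ = v₂ − v₂ₜ = 2.72778 m/s ≈ 2.728 m/s
(c) ΔV_total = ΔV₁ + ΔV₂ = 6.07681 m/s ≈ 6.077 m/s

Final answer:
(a) ΔV₁ = 3.349 m/s
(b) ΔV₂ = 2.728 m/s
(c) ΔV_total = 6.077 m/s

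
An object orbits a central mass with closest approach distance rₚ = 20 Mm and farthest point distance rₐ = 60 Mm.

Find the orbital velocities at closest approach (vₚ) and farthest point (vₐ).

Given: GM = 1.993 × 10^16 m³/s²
rₚ = 20 Mm = 2 × 10^7 m
rₐ = 60 Mm = 6 × 10^7 m
GM = 1.993 × 10^16 m³/s²
a = (rₚ + rₐ)/2 = 4 × 10^7 m
Vis-viva: v² = GM (2/r − 1/a)
vₚ² = 1.993 × 10^16 × (1 × 10^-7 − 2.5 × 10^-8) = 1.49475 × 10^9 m²/s²
vₚ = 38662 m/s ≈ 38.66 km/s
vₐ² = 1.993 × 10^16 × (3.33333 × 10^-8 − 2.5 × 10^-8) = 1.66083 × 10^8 m²/s²
vₐ = 12887.3 m/s ≈ 12.89 km/s

Final answer: vₚ = 38.66 km/s, vₐ = 12.89 km/s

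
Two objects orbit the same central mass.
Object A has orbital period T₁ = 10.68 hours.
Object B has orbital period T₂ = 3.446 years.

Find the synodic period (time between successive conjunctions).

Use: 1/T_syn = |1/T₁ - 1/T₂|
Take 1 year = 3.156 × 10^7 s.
T₁ = 10.68 hours = 38448 s
T₂ = 3.446 years = 1.08756 × 10^8 s
1/T₁ = 2.60092 × 10^-5 s⁻¹
1/T₂ = 9.19492 × 10^-9 s⁻¹
|1/T₁ − 1/T₂| = 2.6 × 10^-5 s⁻¹
T_syn = 1 / |1/T₁ − 1/T₂| = 38461.6 s ≈ 10.68 hours

Final answer: T_syn = 10.68 hours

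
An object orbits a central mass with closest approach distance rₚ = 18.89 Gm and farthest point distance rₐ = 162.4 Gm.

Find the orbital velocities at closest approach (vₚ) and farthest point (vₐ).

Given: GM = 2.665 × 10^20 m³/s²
rₚ = 18.89 Gm = 1.889 × 10^10 m
rₐ = 162.4 Gm = 1.624 × 10^11 m
GM = 2.665 × 10^20 m³/s²
a = (rₚ + rₐ)/2 = 9.0645 × 10^10 m
Vis-viva: v² = GM (2/r − 1/a)
vₚ² = 2.665 × 10^20 × (1.05876 × 10^-10 − 1.1032 × 10^-11) = 2.52759 × 10^10 m²/s²
vₚ = 158984 m/s ≈ 159 km/s
vₐ² = 2.665 × 10^20 × (1.23153 × 10^-11 − 1.1032 × 10^-11) = 3.41979 × 10^8 m²/s²
vₐ = 18492.7 m/s ≈ 18.49 km/s

Final answer: vₚ = 159 km/s, vₐ = 18.49 km/s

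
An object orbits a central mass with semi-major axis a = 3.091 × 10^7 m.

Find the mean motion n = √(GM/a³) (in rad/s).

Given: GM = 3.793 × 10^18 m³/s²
a = 3.091 × 10^7 m
GM = 3.793 × 10^18 m³/s²
a³ = 2.95323 × 10^22 m³
GM/a³ = (3.793 × 10^18) / (2.95323 × 10^22) = 0.000128436 s⁻²
n = √(GM/a³) = 0.0113329 rad/s ≈ 0.01133 rad/s

Final answer: n = 0.01133 rad/s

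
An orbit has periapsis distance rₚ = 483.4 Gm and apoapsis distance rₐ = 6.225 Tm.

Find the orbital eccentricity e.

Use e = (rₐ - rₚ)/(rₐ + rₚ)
rₚ = 483.4 Gm = 4.834 × 10^11 m
rₐ = 6.225 Tm = 6.225 × 10^12 m
rₐ − rₚ = 5.7416 × 10^12 m
rₐ + rₚ = 6.7084 × 10^12 m
e = (rₐ − rₚ)/(rₐ + rₚ) = 0.855882

Final answer: e = 0.8559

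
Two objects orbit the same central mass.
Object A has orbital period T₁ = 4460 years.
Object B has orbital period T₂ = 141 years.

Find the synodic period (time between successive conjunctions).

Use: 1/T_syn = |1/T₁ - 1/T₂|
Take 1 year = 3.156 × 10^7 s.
T₁ = 4460 years = 1.40758 × 10^11 s
T₂ = 141 years = 4.44996 × 10^9 s
1/T₁ = 7.10441 × 10^-12 s⁻¹
1/T₂ = 2.24721 × 10^-10 s⁻¹
|1/T₁ − 1/T₂| = 2.17617 × 10^-10 s⁻¹
T_syn = 1 / |1/T₁ − 1/T₂| = 4.59524 × 10^9 s ≈ 145.6 years

Final answer: T_syn = 145.6 years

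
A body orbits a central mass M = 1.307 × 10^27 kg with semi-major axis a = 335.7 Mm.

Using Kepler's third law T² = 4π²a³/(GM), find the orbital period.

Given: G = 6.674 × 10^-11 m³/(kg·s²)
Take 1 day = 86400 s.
M = 1.307 × 10^27 kg
GM = G × M = 6.674 × 10^-11 × 1.307 × 10^27 = 8.72292 × 10^16 m³/s²
a = 335.7 Mm = 3.357 × 10^8 m
a³ = 3.78315 × 10^25 m³
T = 2π √(a³/GM) = 2π √((3.78315 × 10^25) / (8.72292 × 10^16)) = 2π × 20825.5 s
T = 130851 s ≈ 1.514 days

Final answer: 1.514 days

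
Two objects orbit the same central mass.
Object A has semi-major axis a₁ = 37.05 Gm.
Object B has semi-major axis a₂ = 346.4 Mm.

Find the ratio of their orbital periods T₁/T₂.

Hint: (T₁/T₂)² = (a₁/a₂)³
a₁ = 37.05 Gm = 3.705 × 10^10 m
a₂ = 346.4 Mm = 3.464 × 10^8 m
a₁/a₂ = 106.957
T₁/T₂ = (a₁/a₂)^(3/2) = (106.957)^1.5 = 1106.15

Final answer: T₁/T₂ = 1106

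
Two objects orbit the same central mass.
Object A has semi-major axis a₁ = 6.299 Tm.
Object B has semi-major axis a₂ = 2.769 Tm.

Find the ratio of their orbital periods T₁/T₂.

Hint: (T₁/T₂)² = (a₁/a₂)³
a₁ = 6.299 Tm = 6.299 × 10^12 m
a₂ = 2.769 Tm = 2.769 × 10^12 m
a₁/a₂ = 2.27483
T₁/T₂ = (a₁/a₂)^(3/2) = (2.27483)^1.5 = 3.43102

Final answer: T₁/T₂ = 3.431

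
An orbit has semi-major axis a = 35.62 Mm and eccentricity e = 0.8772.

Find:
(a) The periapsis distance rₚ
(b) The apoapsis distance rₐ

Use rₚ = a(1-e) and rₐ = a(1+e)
a = 35.62 Mm = 3.562 × 10^7 m
e = 0.8772:  1 − e = 0.1228,  1 + e = 1.8772
(a) rₚ = a(1 − e) = 3.562 × 10^7 m × 0.1228 = 4.37414 × 10^6 m ≈ 4.374 Mm
(b) rₐ = a(1 + e) = 3.562 × 10^7 m × 1.8772 = 6.68659 × 10^7 m ≈ 66.87 Mm

Final answer:
(a) rₚ = 4.374 Mm
(b) rₐ = 66.87 Mm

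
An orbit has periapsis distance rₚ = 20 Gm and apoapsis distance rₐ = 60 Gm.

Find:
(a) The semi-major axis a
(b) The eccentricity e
rₚ = 20 Gm = 2 × 10^10 m
rₐ = 60 Gm = 6 × 10^10 m
(a) a = (rₚ + rₐ)/2 = 4 × 10^10 m ≈ 40 Gm
(b) e = (rₐ − rₚ)/(rₐ + rₚ) = (4 × 10^10) / (8 × 10^10) = 0.5

Final answer:
(a) a = 40 Gm
(b) e = 0.5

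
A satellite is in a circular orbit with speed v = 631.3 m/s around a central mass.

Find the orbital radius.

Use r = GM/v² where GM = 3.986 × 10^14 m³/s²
v = 631.3 m/s
GM = 3.986 × 10^14 m³/s²
v² = 398540 m²/s²
r = GM/v² = (3.986 × 10^14) / 398540 = 1.00015 × 10^9 m ≈ 1 Gm

Final answer: 1 Gm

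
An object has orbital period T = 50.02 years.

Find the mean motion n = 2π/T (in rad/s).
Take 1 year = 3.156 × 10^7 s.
T = 50.02 years = 1.57863 × 10^9 s
n = 2π / (1.57863 × 10^9 s) = 3.98015 × 10^-9 rad/s ≈ 3.98 × 10^-9 rad/s

Final answer: n = 3.98 × 10^-9 rad/s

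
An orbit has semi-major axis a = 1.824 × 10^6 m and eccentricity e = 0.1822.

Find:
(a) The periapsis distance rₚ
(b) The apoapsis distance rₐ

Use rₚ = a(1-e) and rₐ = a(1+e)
a = 1.824 × 10^6 m
e = 0.1822:  1 − e = 0.8178,  1 + e = 1.1822
(a) rₚ = a(1 − e) = 1.824 × 10^6 m × 0.8178 = 1.49167 × 10^6 m ≈ 1.492 × 10^6 m
(b) rₐ = a(1 + e) = 1.824 × 10^6 m × 1.1822 = 2.15633 × 10^6 m ≈ 2.156 × 10^6 m

Final answer:
(a) rₚ = 1.492 × 10^6 m
(b) rₐ = 2.156 × 10^6 m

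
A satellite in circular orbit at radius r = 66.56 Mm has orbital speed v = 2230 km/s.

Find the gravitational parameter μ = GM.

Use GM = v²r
r = 66.56 Mm = 6.656 × 10^7 m
v = 2230 km/s = 2.23 × 10^6 m/s
v² = 4.9729 × 10^12 m²/s²
GM = v²r = 4.9729 × 10^12 × 6.656 × 10^7 = 3.30996 × 10^20 m³/s²
GM ≈ 3.31 × 10^20 m³/s²

Final answer: GM = 3.31 × 10^20 m³/s²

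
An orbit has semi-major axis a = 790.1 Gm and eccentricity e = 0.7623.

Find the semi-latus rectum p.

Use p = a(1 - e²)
a = 790.1 Gm = 7.901 × 10^11 m
e = 0.7623,  e² = 0.581101,  1 − e² = 0.418899
p = a(1 − e²) = 7.901 × 10^11 m × 0.418899 = 3.30972 × 10^11 m ≈ 331 Gm

Final answer: p = 331 Gm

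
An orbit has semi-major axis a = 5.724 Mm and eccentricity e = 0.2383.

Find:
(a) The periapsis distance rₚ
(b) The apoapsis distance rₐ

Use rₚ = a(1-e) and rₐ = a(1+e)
a = 5.724 Mm = 5.724 × 10^6 m
e = 0.2383:  1 − e = 0.7617,  1 + e = 1.2383
(a) rₚ = a(1 − e) = 5.724 × 10^6 m × 0.7617 = 4.35997 × 10^6 m ≈ 4.36 Mm
(b) rₐ = a(1 + e) = 5.724 × 10^6 m × 1.2383 = 7.08803 × 10^6 m ≈ 7.088 Mm

Final answer:
(a) rₚ = 4.36 Mm
(b) rₐ = 7.088 Mm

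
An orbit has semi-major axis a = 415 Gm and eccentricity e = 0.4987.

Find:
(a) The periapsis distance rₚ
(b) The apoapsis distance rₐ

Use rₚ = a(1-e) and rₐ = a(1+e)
a = 415 Gm = 4.15 × 10^11 m
e = 0.4987:  1 − e = 0.5013,  1 + e = 1.4987
(a) rₚ = a(1 − e) = 4.15 × 10^11 m × 0.5013 = 2.0804 × 10^11 m ≈ 208 Gm
(b) rₐ = a(1 + e) = 4.15 × 10^11 m × 1.4987 = 6.2196 × 10^11 m ≈ 622 Gm

Final answer:
(a) rₚ = 208 Gm
(b) rₐ = 622 Gm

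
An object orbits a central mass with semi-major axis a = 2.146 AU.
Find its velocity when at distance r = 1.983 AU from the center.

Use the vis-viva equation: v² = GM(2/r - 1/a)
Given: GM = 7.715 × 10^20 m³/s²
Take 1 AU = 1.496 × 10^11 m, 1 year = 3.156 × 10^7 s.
a = 2.146 AU = 3.21042 × 10^11 m
r = 1.983 AU = 2.96657 × 10^11 m
GM = 7.715 × 10^20 m³/s²
2/r − 1/a = 6.7418 × 10^-12 − 3.11486 × 10^-12 = 3.62694 × 10^-12 m⁻¹
v² = GM (2/r − 1/a) = 2.79818 × 10^9 m²/s²
v = 52897.8 m/s ≈ 11.16 AU/year

Final answer: 11.16 AU/year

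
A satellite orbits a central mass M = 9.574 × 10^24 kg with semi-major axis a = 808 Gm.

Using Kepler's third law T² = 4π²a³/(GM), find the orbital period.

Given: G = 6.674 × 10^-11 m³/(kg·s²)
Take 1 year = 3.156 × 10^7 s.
M = 9.574 × 10^24 kg
GM = G × M = 6.674 × 10^-11 × 9.574 × 10^24 = 6.38969 × 10^14 m³/s²
a = 808 Gm = 8.08 × 10^11 m
a³ = 5.27514 × 10^35 m³
T = 2π √(a³/GM) = 2π √((5.27514 × 10^35) / (6.38969 × 10^14)) = 2π × 2.87328 × 10^10 s
T = 1.80533 × 10^11 s ≈ 5720 years

Final answer: 5720 years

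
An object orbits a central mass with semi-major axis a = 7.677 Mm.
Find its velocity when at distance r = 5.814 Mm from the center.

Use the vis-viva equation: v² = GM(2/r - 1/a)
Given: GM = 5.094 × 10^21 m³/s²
a = 7.677 Mm = 7.677 × 10^6 m
r = 5.814 Mm = 5.814 × 10^6 m
GM = 5.094 × 10^21 m³/s²
2/r − 1/a = 3.43997 × 10^-7 − 1.30259 × 10^-7 = 2.13738 × 10^-7 m⁻¹
v² = GM (2/r − 1/a) = 1.08878 × 10^15 m²/s²
v = 3.29967 × 10^7 m/s ≈ 3.3 × 10^4 km/s

Final answer: 3.3 × 10^4 km/s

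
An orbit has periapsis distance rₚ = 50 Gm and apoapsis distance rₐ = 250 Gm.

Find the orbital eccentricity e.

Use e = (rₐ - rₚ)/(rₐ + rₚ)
rₚ = 50 Gm = 5 × 10^10 m
rₐ = 250 Gm = 2.5 × 10^11 m
rₐ − rₚ = 2 × 10^11 m
rₐ + rₚ = 3 × 10^11 m
e = (rₐ − rₚ)/(rₐ + rₚ) = 0.666667

Final answer: e = 0.6667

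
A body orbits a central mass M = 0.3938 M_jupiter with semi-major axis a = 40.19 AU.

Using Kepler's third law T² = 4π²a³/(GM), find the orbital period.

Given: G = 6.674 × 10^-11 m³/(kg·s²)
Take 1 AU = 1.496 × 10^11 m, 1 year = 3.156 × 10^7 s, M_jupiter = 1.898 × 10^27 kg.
M = 0.3938 M_jupiter = 7.47432 × 10^26 kg
GM = G × M = 6.674 × 10^-11 × 7.47432 × 10^26 = 4.98836 × 10^16 m³/s²
a = 40.19 AU = 6.01242 × 10^12 m
a³ = 2.17345 × 10^38 m³
T = 2π √(a³/GM) = 2π √((2.17345 × 10^38) / (4.98836 × 10^16)) = 2π × 6.60078 × 10^10 s
T = 4.14739 × 10^11 s ≈ 1.314 × 10^4 years

Final answer: 1.314 × 10^4 years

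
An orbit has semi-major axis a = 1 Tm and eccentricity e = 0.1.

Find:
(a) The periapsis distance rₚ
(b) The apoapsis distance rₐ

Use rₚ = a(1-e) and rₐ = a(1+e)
a = 1 Tm = 1 × 10^12 m
e = 0.1:  1 − e = 0.9,  1 + e = 1.1
(a) rₚ = a(1 − e) = 1 × 10^12 m × 0.9 = 9 × 10^11 m ≈ 900 Gm
(b) rₐ = a(1 + e) = 1 × 10^12 m × 1.1 = 1.1 × 10^12 m ≈ 1.1 Tm

Final answer:
(a) rₚ = 900 Gm
(b) rₐ = 1.1 Tm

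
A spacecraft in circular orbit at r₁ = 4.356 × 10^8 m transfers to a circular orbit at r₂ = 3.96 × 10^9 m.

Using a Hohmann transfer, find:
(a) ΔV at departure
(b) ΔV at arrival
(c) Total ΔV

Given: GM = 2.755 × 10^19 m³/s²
r₁ = 4.356 × 10^8 m
r₂ = 3.96 × 10^9 m
GM = 2.755 × 10^19 m³/s²
Transfer ellipse: a_t = (r₁ + r₂)/2 = 2.1978 × 10^9 m
Circular speed at r₁: v₁ = √(GM/r₁) = 251488 m/s
Transfer speed at r₁ (periapsis): v₁ₜ = √(GM(2/r₁ − 1/a_t)) = 337575 m/s
(a) ΔV₁ = v₁ₜ − v₁ = 86087.3 m/s ≈ 86.09 km/s
Circular speed at r₂: v₂ = √(GM/r₂) = 83409.1 m/s
Transfer speed at r₂ (apoapsis): v₂ₜ = √(GM(2/r₂ − 1/a_t)) = 37133.3 m/s
(b) ΔV₂ = v₂ − v₂ₜ = 46275.8 m/s ≈ 46.28 km/s
(c) ΔV_total = ΔV₁ + ΔV₂ = 132363 m/s ≈ 132.4 km/s

Final answer:
(a) ΔV₁ = 86.09 km/s
(b) ΔV₂ = 46.28 km/s
(c) ΔV_total = 132.4 km/s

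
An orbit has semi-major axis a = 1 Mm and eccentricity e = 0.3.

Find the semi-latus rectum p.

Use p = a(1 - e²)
a = 1 Mm = 1 × 10^6 m
e = 0.3,  e² = 0.09,  1 − e² = 0.91
p = a(1 − e²) = 1 × 10^6 m × 0.91 = 910000 m ≈ 910 km

Final answer: p = 910 km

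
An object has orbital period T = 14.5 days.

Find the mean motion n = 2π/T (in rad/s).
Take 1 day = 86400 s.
T = 14.5 days = 1.2528 × 10^6 s
n = 2π / (1.2528 × 10^6 s) = 5.01531 × 10^-6 rad/s ≈ 5.015 × 10^-6 rad/s

Final answer: n = 5.015 × 10^-6 rad/s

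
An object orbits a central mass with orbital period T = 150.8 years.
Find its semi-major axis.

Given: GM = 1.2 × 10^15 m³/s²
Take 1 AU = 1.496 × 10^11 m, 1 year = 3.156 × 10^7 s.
T = 150.8 years = 4.75925 × 10^9 s
GM = 1.2 × 10^15 m³/s²
Kepler's third law: a³ = GM T² / (4π²)
T² = 2.26504 × 10^19 s²
a³ = (1.2 × 10^15) × (2.26504 × 10^19) / (4π²) = 6.88491 × 10^32 m³
a = (a³)^(1/3) = 8.83011 × 10^10 m ≈ 0.5902 AU

Final answer: 0.5902 AU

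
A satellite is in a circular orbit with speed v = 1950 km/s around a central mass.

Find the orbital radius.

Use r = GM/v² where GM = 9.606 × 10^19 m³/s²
v = 1950 km/s = 1.95 × 10^6 m/s
GM = 9.606 × 10^19 m³/s²
v² = 3.8025 × 10^12 m²/s²
r = GM/v² = (9.606 × 10^19) / (3.8025 × 10^12) = 2.52623 × 10^7 m ≈ 2.526 × 10^7 m

Final answer: 2.526 × 10^7 m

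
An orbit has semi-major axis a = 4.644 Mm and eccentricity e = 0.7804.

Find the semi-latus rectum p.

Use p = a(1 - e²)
a = 4.644 Mm = 4.644 × 10^6 m
e = 0.7804,  e² = 0.609024,  1 − e² = 0.390976
p = a(1 − e²) = 4.644 × 10^6 m × 0.390976 = 1.81569 × 10^6 m ≈ 1.816 Mm

Final answer: p = 1.816 Mm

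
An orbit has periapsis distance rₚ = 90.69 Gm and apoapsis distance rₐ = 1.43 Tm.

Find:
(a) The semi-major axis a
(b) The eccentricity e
rₚ = 90.69 Gm = 9.069 × 10^10 m
rₐ = 1.43 Tm = 1.43 × 10^12 m
(a) a = (rₚ + rₐ)/2 = 7.60345 × 10^11 m ≈ 760.3 Gm
(b) e = (rₐ − rₚ)/(rₐ + rₚ) = (1.33931 × 10^12) / (1.52069 × 10^12) = 0.880725

Final answer:
(a) a = 760.3 Gm
(b) e = 0.8807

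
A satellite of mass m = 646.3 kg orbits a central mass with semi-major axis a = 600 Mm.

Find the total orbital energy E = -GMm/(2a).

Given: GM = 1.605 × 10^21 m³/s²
a = 600 Mm = 6 × 10^8 m
GM = 1.605 × 10^21 m³/s²
2a = 1.2 × 10^9 m
GMm = 1.605 × 10^21 × 646.3 = 1.03731 × 10^24 m³·kg/s²
E = −GMm/(2a) = -8.64426 × 10^14 J ≈ -864.4 TJ

Final answer: -864.4 TJ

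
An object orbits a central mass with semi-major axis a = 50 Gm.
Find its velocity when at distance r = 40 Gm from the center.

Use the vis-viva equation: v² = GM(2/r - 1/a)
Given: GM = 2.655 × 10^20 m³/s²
a = 50 Gm = 5 × 10^10 m
r = 40 Gm = 4 × 10^10 m
GM = 2.655 × 10^20 m³/s²
2/r − 1/a = 5 × 10^-11 − 2 × 10^-11 = 3 × 10^-11 m⁻¹
v² = GM (2/r − 1/a) = 7.965 × 10^9 m²/s²
v = 89246.8 m/s ≈ 89.25 km/s

Final answer: 89.25 km/s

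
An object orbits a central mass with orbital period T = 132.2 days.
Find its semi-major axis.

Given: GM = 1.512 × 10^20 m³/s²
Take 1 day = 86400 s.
T = 132.2 days = 1.14221 × 10^7 s
GM = 1.512 × 10^20 m³/s²
Kepler's third law: a³ = GM T² / (4π²)
T² = 1.30464 × 10^14 s²
a³ = (1.512 × 10^20) × (1.30464 × 10^14) / (4π²) = 4.99669 × 10^32 m³
a = (a³)^(1/3) = 7.93525 × 10^10 m ≈ 7.935 × 10^10 m

Final answer: 7.935 × 10^10 m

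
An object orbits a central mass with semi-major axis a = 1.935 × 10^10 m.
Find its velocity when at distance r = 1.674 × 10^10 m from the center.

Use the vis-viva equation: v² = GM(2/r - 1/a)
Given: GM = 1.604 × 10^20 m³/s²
a = 1.935 × 10^10 m
r = 1.674 × 10^10 m
GM = 1.604 × 10^20 m³/s²
2/r − 1/a = 1.19474 × 10^-10 − 5.16796 × 10^-11 = 6.77947 × 10^-11 m⁻¹
v² = GM (2/r − 1/a) = 1.08743 × 10^10 m²/s²
v = 104280 m/s ≈ 104.3 km/s

Final answer: 104.3 km/s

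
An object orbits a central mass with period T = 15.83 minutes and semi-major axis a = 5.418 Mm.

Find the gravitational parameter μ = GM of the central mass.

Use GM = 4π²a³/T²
T = 15.83 minutes = 949.8 s
a = 5.418 Mm = 5.418 × 10^6 m
a³ = 1.59044 × 10^20 m³
T² = 902120 s²
GM = 4π² × (1.59044 × 10^20) / 902120 = 6.96005 × 10^15 m³/s²
GM ≈ 6.96 × 10^15 m³/s²

Final answer: GM = 6.96 × 10^15 m³/s²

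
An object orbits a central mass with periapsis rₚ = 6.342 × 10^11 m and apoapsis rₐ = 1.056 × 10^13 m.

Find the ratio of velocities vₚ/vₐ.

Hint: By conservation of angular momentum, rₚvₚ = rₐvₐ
rₚ = 6.342 × 10^11 m
rₐ = 1.056 × 10^13 m
rₚvₚ = rₐvₐ  ⇒  vₚ/vₐ = rₐ/rₚ
vₚ/vₐ = (1.056 × 10^13) / (6.342 × 10^11) = 16.6509

Final answer: vₚ/vₐ = 16.65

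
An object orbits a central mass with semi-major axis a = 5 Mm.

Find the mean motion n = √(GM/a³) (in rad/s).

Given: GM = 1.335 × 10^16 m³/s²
a = 5 Mm = 5 × 10^6 m
GM = 1.335 × 10^16 m³/s²
a³ = 1.25 × 10^20 m³
GM/a³ = (1.335 × 10^16) / (1.25 × 10^20) = 0.0001068 s⁻²
n = √(GM/a³) = 0.0103344 rad/s ≈ 0.01033 rad/s

Final answer: n = 0.01033 rad/s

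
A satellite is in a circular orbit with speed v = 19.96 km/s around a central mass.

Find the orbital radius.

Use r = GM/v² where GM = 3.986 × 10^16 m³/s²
v = 19.96 km/s = 19960 m/s
GM = 3.986 × 10^16 m³/s²
v² = 3.98402 × 10^8 m²/s²
r = GM/v² = (3.986 × 10^16) / (3.98402 × 10^8) = 1.0005 × 10^8 m ≈ 100 Mm

Final answer: 100 Mm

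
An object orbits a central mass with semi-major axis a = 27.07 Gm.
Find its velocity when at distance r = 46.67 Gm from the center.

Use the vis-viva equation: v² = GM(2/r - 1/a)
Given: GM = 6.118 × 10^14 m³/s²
a = 27.07 Gm = 2.707 × 10^10 m
r = 46.67 Gm = 4.667 × 10^10 m
GM = 6.118 × 10^14 m³/s²
2/r − 1/a = 4.28541 × 10^-11 − 3.69413 × 10^-11 = 5.91282 × 10^-12 m⁻¹
v² = GM (2/r − 1/a) = 3617.46 m²/s²
v = 60.1453 m/s ≈ 60.15 m/s

Final answer: 60.15 m/s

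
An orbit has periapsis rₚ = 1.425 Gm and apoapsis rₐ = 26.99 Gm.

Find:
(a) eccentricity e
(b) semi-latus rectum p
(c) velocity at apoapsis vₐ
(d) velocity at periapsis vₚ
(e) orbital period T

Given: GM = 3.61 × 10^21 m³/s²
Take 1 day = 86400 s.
rₚ = 1.425 Gm = 1.425 × 10^9 m
rₐ = 26.99 Gm = 2.699 × 10^10 m
GM = 3.61 × 10^21 m³/s²
a = (rₚ + rₐ)/2 = 1.42075 × 10^10 m
e = (rₐ − rₚ)/(rₐ + rₚ) = (2.5565 × 10^10) / (2.8415 × 10^10) = 0.899701
(a) e = 0.899701 ≈ 0.8997
(b) 1 − e² = 0.190538;  p = a(1 − e²) = 1.42075 × 10^10 × 0.190538 = 2.70707 × 10^9 m ≈ 2.707 Gm
(c) vₐ² = GM (2/rₐ − 1/a) = 3.61 × 10^21 × (7.41015 × 10^-11 − 7.03854 × 10^-11) = 1.34153 × 10^10 m²/s²;  vₐ = 115825 m/s ≈ 115.8 km/s
(d) vₚ² = GM (2/rₚ − 1/a) = 3.61 × 10^21 × (1.40351 × 10^-9 − 7.03854 × 10^-11) = 4.81258 × 10^12 m²/s²;  vₚ = 2.19376 × 10^6 m/s ≈ 2194 km/s
(e) a³ = 2.86783 × 10^30 m³;  T = 2π √(a³/GM) = 2π × 28185.3 s = 177094 s ≈ 2.05 days

Final answer:
(a) eccentricity e = 0.8997
(b) semi-latus rectum p = 2.707 Gm
(c) velocity at apoapsis vₐ = 115.8 km/s
(d) velocity at periapsis vₚ = 2194 km/s
(e) orbital period T = 2.05 days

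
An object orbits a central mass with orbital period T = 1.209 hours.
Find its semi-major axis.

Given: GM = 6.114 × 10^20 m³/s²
T = 1.209 hours = 4352.4 s
GM = 6.114 × 10^20 m³/s²
Kepler's third law: a³ = GM T² / (4π²)
T² = 1.89434 × 10^7 s²
a³ = (6.114 × 10^20) × (1.89434 × 10^7) / (4π²) = 2.93375 × 10^26 m³
a = (a³)^(1/3) = 6.64469 × 10^8 m ≈ 6.645 × 10^8 m

Final answer: 6.645 × 10^8 m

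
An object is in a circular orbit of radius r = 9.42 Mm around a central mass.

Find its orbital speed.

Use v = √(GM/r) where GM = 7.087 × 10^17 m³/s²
r = 9.42 Mm = 9.42 × 10^6 m
GM = 7.087 × 10^17 m³/s²
GM/r = (7.087 × 10^17) / (9.42 × 10^6) = 7.52335 × 10^10 m²/s²
v = √(GM/r) = 274287 m/s ≈ 274.3 km/s

Final answer: 274.3 km/s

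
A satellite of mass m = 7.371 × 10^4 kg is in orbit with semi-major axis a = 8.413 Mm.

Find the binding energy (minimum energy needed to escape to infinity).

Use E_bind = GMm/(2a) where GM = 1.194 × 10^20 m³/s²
a = 8.413 Mm = 8.413 × 10^6 m
GM = 1.194 × 10^20 m³/s²
m = 7.371 × 10^4 kg
GMm = 1.194 × 10^20 × 73710 = 8.80097 × 10^24 m³·kg/s²
2a = 1.6826 × 10^7 m
E_bind = GMm/(2a) = 5.23058 × 10^17 J ≈ 523.1 PJ

Final answer: 523.1 PJ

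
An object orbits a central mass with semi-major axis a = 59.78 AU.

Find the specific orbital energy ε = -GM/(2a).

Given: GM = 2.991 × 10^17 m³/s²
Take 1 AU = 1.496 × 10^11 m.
a = 59.78 AU = 8.94309 × 10^12 m
GM = 2.991 × 10^17 m³/s²
2a = 1.78862 × 10^13 m
ε = −GM/(2a) = -16722.4 J/kg ≈ -16.72 kJ/kg

Final answer: -16.72 kJ/kg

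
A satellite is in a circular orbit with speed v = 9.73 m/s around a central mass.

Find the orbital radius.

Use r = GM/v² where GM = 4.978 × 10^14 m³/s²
v = 9.73 m/s
GM = 4.978 × 10^14 m³/s²
v² = 94.6729 m²/s²
r = GM/v² = (4.978 × 10^14) / 94.6729 = 5.2581 × 10^12 m ≈ 5.258 Tm

Final answer: 5.258 Tm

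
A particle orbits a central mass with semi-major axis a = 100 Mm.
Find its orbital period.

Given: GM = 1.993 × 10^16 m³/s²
a = 100 Mm = 1 × 10^8 m
GM = 1.993 × 10^16 m³/s²
a³ = 1 × 10^24 m³
T = 2π √(a³/GM) = 2π √((1 × 10^24) / (1.993 × 10^16)) = 2π × 7083.47 s
T = 44506.8 s ≈ 12.36 hours

Final answer: 12.36 hours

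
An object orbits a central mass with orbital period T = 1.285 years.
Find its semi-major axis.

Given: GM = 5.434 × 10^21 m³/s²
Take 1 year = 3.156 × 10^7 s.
T = 1.285 years = 4.05546 × 10^7 s
GM = 5.434 × 10^21 m³/s²
Kepler's third law: a³ = GM T² / (4π²)
T² = 1.64468 × 10^15 s²
a³ = (5.434 × 10^21) × (1.64468 × 10^15) / (4π²) = 2.26381 × 10^35 m³
a = (a³)^(1/3) = 6.09462 × 10^11 m ≈ 609.5 Gm

Final answer: 609.5 Gm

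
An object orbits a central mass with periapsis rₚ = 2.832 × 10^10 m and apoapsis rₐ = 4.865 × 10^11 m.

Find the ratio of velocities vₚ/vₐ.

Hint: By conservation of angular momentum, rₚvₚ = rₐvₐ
rₚ = 2.832 × 10^10 m
rₐ = 4.865 × 10^11 m
rₚvₚ = rₐvₐ  ⇒  vₚ/vₐ = rₐ/rₚ
vₚ/vₐ = (4.865 × 10^11) / (2.832 × 10^10) = 17.1787

Final answer: vₚ/vₐ = 17.18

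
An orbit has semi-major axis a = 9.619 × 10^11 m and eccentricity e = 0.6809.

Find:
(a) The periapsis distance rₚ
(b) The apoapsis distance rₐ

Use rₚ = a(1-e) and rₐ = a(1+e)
a = 9.619 × 10^11 m
e = 0.6809:  1 − e = 0.3191,  1 + e = 1.6809
(a) rₚ = a(1 − e) = 9.619 × 10^11 m × 0.3191 = 3.06942 × 10^11 m ≈ 3.069 × 10^11 m
(b) rₐ = a(1 + e) = 9.619 × 10^11 m × 1.6809 = 1.61686 × 10^12 m ≈ 1.617 × 10^12 m

Final answer:
(a) rₚ = 3.069 × 10^11 m
(b) rₐ = 1.617 × 10^12 m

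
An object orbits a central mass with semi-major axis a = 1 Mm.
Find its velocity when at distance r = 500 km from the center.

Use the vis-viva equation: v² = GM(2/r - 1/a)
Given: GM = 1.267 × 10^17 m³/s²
a = 1 Mm = 1 × 10^6 m
r = 500 km = 500000 m
GM = 1.267 × 10^17 m³/s²
2/r − 1/a = 4 × 10^-6 − 1 × 10^-6 = 3 × 10^-6 m⁻¹
v² = GM (2/r − 1/a) = 3.801 × 10^11 m²/s²
v = 616523 m/s ≈ 616.5 km/s

Final answer: 616.5 km/s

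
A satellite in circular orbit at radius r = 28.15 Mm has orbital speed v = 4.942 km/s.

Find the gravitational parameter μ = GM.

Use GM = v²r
r = 28.15 Mm = 2.815 × 10^7 m
v = 4.942 km/s = 4942 m/s
v² = 2.44234 × 10^7 m²/s²
GM = v²r = 2.44234 × 10^7 × 2.815 × 10^7 = 6.87518 × 10^14 m³/s²
GM ≈ 6.875 × 10^14 m³/s²

Final answer: GM = 6.875 × 10^14 m³/s²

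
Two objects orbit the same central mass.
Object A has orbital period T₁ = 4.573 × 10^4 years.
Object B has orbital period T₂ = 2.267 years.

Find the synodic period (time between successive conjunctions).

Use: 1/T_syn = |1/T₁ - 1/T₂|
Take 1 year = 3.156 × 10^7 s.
T₁ = 4.573 × 10^4 years = 1.44324 × 10^12 s
T₂ = 2.267 years = 7.15465 × 10^7 s
1/T₁ = 6.92886 × 10^-13 s⁻¹
1/T₂ = 1.39769 × 10^-8 s⁻¹
|1/T₁ − 1/T₂| = 1.39762 × 10^-8 s⁻¹
T_syn = 1 / |1/T₁ − 1/T₂| = 7.15501 × 10^7 s ≈ 2.267 years

Final answer: T_syn = 2.267 years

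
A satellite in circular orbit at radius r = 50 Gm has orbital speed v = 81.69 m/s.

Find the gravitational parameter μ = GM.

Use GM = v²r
r = 50 Gm = 5 × 10^10 m
v = 81.69 m/s
v² = 6673.26 m²/s²
GM = v²r = 6673.26 × 5 × 10^10 = 3.33663 × 10^14 m³/s²
GM ≈ 3.337 × 10^14 m³/s²

Final answer: GM = 3.337 × 10^14 m³/s²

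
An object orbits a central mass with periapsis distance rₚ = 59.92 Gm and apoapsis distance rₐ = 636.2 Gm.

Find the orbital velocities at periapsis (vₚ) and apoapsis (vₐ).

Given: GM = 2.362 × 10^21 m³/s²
rₚ = 59.92 Gm = 5.992 × 10^10 m
rₐ = 636.2 Gm = 6.362 × 10^11 m
GM = 2.362 × 10^21 m³/s²
a = (rₚ + rₐ)/2 = 3.4806 × 10^11 m
Vis-viva: v² = GM (2/r − 1/a)
vₚ² = 2.362 × 10^21 × (3.33778 × 10^-11 − 2.87307 × 10^-12) = 7.20523 × 10^10 m²/s²
vₚ = 268426 m/s ≈ 268.4 km/s
vₐ² = 2.362 × 10^21 × (3.14367 × 10^-12 − 2.87307 × 10^-12) = 6.39152 × 10^8 m²/s²
vₐ = 25281.4 m/s ≈ 25.28 km/s

Final answer: vₚ = 268.4 km/s, vₐ = 25.28 km/s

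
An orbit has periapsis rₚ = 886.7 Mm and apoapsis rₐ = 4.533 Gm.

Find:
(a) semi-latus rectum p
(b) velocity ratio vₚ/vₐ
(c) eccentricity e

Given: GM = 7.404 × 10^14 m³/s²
rₚ = 886.7 Mm = 8.867 × 10^8 m
rₐ = 4.533 Gm = 4.533 × 10^9 m
GM = 7.404 × 10^14 m³/s²
a = (rₚ + rₐ)/2 = 2.70985 × 10^9 m
e = (rₐ − rₚ)/(rₐ + rₚ) = (3.6463 × 10^9) / (5.4197 × 10^9) = 0.672786
(a) 1 − e² = 0.547359;  p = a(1 − e²) = 2.70985 × 10^9 × 0.547359 = 1.48326 × 10^9 m ≈ 1.483 Gm
(b) vₚ/vₐ = rₐ/rₚ (angular momentum) = (4.533 × 10^9) / (8.867 × 10^8) = 5.11221 ≈ 5.112
(c) e = 0.672786 ≈ 0.6728

Final answer:
(a) semi-latus rectum p = 1.483 Gm
(b) velocity ratio vₚ/vₐ = 5.112
(c) eccentricity e = 0.6728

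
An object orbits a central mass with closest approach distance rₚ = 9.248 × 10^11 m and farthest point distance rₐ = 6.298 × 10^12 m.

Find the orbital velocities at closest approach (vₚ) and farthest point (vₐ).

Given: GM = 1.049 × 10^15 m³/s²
rₚ = 9.248 × 10^11 m
rₐ = 6.298 × 10^12 m
GM = 1.049 × 10^15 m³/s²
a = (rₚ + rₐ)/2 = 3.6114 × 10^12 m
Vis-viva: v² = GM (2/r − 1/a)
vₚ² = 1.049 × 10^15 × (2.16263 × 10^-12 − 2.76901 × 10^-13) = 1978.13 m²/s²
vₚ = 44.4762 m/s ≈ 44.48 m/s
vₐ² = 1.049 × 10^15 × (3.17561 × 10^-13 − 2.76901 × 10^-13) = 42.6526 m²/s²
vₐ = 6.53089 m/s ≈ 6.531 m/s

Final answer: vₚ = 44.48 m/s, vₐ = 6.531 m/s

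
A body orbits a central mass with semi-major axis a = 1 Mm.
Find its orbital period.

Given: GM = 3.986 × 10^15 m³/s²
a = 1 Mm = 1 × 10^6 m
GM = 3.986 × 10^15 m³/s²
a³ = 1 × 10^18 m³
T = 2π √(a³/GM) = 2π √((1 × 10^18) / (3.986 × 10^15)) = 2π × 15.8391 s
T = 99.5202 s ≈ 1.659 minutes

Final answer: 1.659 minutes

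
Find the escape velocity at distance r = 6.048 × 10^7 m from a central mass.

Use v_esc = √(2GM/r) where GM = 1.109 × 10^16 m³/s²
r = 6.048 × 10^7 m
GM = 1.109 × 10^16 m³/s²
2GM/r = 2 × (1.109 × 10^16) / (6.048 × 10^7) = 3.66733 × 10^8 m²/s²
v_esc = √(2GM/r) = 19150.3 m/s ≈ 19.15 km/s

Final answer: 19.15 km/s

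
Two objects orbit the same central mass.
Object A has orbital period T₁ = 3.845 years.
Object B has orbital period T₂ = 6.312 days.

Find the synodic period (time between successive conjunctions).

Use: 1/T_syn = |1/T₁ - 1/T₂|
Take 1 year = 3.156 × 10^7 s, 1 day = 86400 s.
T₁ = 3.845 years = 1.21348 × 10^8 s
T₂ = 6.312 days = 545357 s
1/T₁ = 8.24075 × 10^-9 s⁻¹
1/T₂ = 1.83366 × 10^-6 s⁻¹
|1/T₁ − 1/T₂| = 1.82542 × 10^-6 s⁻¹
T_syn = 1 / |1/T₁ − 1/T₂| = 547819 s ≈ 6.34 days

Final answer: T_syn = 6.34 days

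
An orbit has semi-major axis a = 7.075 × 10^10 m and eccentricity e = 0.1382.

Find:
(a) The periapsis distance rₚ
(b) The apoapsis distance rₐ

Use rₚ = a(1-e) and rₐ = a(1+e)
a = 7.075 × 10^10 m
e = 0.1382:  1 − e = 0.8618,  1 + e = 1.1382
(a) rₚ = a(1 − e) = 7.075 × 10^10 m × 0.8618 = 6.09724 × 10^10 m ≈ 6.097 × 10^10 m
(b) rₐ = a(1 + e) = 7.075 × 10^10 m × 1.1382 = 8.05276 × 10^10 m ≈ 8.053 × 10^10 m

Final answer:
(a) rₚ = 6.097 × 10^10 m
(b) rₐ = 8.053 × 10^10 m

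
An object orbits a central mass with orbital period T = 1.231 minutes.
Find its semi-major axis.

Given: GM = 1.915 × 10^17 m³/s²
T = 1.231 minutes = 73.86 s
GM = 1.915 × 10^17 m³/s²
Kepler's third law: a³ = GM T² / (4π²)
T² = 5455.3 s²
a³ = (1.915 × 10^17) × 5455.3 / (4π²) = 2.64623 × 10^19 m³
a = (a³)^(1/3) = 2.97995 × 10^6 m ≈ 2.98 Mm

Final answer: 2.98 Mm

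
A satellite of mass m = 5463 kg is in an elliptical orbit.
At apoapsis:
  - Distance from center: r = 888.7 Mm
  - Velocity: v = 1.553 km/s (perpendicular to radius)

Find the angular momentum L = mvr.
r = 888.7 Mm = 8.887 × 10^8 m
v = 1.553 km/s = 1553 m/s
vr = 1553 × 8.887 × 10^8 = 1.38015 × 10^12 m²/s
L = m × vr = 5463 × 1.38015 × 10^12 = 7.53977 × 10^15 kg·m²/s ≈ 7.54 × 10^15 kg·m²/s

Final answer: L = 7.54 × 10^15 kg·m²/s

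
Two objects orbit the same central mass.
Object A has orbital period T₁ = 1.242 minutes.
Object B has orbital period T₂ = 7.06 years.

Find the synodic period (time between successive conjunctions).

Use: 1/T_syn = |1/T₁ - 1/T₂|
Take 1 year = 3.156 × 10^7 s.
T₁ = 1.242 minutes = 74.52 s
T₂ = 7.06 years = 2.22814 × 10^8 s
1/T₁ = 0.0134192 s⁻¹
1/T₂ = 4.48806 × 10^-9 s⁻¹
|1/T₁ − 1/T₂| = 0.0134192 s⁻¹
T_syn = 1 / |1/T₁ − 1/T₂| = 74.52 s ≈ 1.242 minutes

Final answer: T_syn = 1.242 minutes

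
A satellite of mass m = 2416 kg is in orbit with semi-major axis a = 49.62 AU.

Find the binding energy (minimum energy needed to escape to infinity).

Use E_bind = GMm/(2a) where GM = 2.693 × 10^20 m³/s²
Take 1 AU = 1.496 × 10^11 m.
a = 49.62 AU = 7.42315 × 10^12 m
GM = 2.693 × 10^20 m³/s²
m = 2416 kg
GMm = 2.693 × 10^20 × 2416 = 6.50629 × 10^23 m³·kg/s²
2a = 1.48463 × 10^13 m
E_bind = GMm/(2a) = 4.38243 × 10^10 J ≈ 43.82 GJ

Final answer: 43.82 GJ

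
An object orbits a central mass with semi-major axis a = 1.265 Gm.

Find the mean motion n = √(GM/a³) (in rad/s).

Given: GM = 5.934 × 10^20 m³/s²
a = 1.265 Gm = 1.265 × 10^9 m
GM = 5.934 × 10^20 m³/s²
a³ = 2.02428 × 10^27 m³
GM/a³ = (5.934 × 10^20) / (2.02428 × 10^27) = 2.93141 × 10^-7 s⁻²
n = √(GM/a³) = 0.000541425 rad/s ≈ 0.0005414 rad/s

Final answer: n = 0.0005414 rad/s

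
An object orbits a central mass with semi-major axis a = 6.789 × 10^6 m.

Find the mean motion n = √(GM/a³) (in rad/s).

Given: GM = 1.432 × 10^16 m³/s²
a = 6.789 × 10^6 m
GM = 1.432 × 10^16 m³/s²
a³ = 3.12909 × 10^20 m³
GM/a³ = (1.432 × 10^16) / (3.12909 × 10^20) = 4.57642 × 10^-5 s⁻²
n = √(GM/a³) = 0.00676492 rad/s ≈ 0.006765 rad/s

Final answer: n = 0.006765 rad/s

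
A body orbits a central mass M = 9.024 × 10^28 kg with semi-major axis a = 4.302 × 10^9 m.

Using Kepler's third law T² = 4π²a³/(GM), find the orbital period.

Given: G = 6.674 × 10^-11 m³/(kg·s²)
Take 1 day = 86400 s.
M = 9.024 × 10^28 kg
GM = G × M = 6.674 × 10^-11 × 9.024 × 10^28 = 6.02262 × 10^18 m³/s²
a = 4.302 × 10^9 m
a³ = 7.9618 × 10^28 m³
T = 2π √(a³/GM) = 2π √((7.9618 × 10^28) / (6.02262 × 10^18)) = 2π × 114978 s
T = 722425 s ≈ 8.361 days

Final answer: 8.361 days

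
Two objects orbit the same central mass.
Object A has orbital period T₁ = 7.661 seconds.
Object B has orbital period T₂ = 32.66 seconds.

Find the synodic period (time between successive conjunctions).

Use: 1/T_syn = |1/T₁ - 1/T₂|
T₁ = 7.661 seconds
T₂ = 32.66 seconds
1/T₁ = 0.130531 s⁻¹
1/T₂ = 0.0306185 s⁻¹
|1/T₁ − 1/T₂| = 0.0999128 s⁻¹
T_syn = 1 / |1/T₁ − 1/T₂| = 10.0087 s ≈ 10.01 seconds

Final answer: T_syn = 10.01 seconds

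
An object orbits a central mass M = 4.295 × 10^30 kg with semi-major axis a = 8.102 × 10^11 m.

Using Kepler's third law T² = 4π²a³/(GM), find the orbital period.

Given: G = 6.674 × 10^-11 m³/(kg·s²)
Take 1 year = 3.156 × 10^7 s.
M = 4.295 × 10^30 kg
GM = G × M = 6.674 × 10^-11 × 4.295 × 10^30 = 2.86648 × 10^20 m³/s²
a = 8.102 × 10^11 m
a³ = 5.31835 × 10^35 m³
T = 2π √(a³/GM) = 2π √((5.31835 × 10^35) / (2.86648 × 10^20)) = 2π × 4.30738 × 10^7 s
T = 2.70641 × 10^8 s ≈ 8.575 years

Final answer: 8.575 years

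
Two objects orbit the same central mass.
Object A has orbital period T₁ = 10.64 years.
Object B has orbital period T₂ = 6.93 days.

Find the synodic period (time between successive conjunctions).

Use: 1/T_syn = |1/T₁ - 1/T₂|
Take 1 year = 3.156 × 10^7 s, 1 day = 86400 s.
T₁ = 10.64 years = 3.35798 × 10^8 s
T₂ = 6.93 days = 598752 s
1/T₁ = 2.97798 × 10^-9 s⁻¹
1/T₂ = 1.67014 × 10^-6 s⁻¹
|1/T₁ − 1/T₂| = 1.66716 × 10^-6 s⁻¹
T_syn = 1 / |1/T₁ − 1/T₂| = 599822 s ≈ 6.942 days

Final answer: T_syn = 6.942 days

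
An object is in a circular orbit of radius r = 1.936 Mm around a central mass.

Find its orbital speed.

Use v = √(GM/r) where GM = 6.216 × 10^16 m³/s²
r = 1.936 Mm = 1.936 × 10^6 m
GM = 6.216 × 10^16 m³/s²
GM/r = (6.216 × 10^16) / (1.936 × 10^6) = 3.21074 × 10^10 m²/s²
v = √(GM/r) = 179185 m/s ≈ 179.2 km/s

Final answer: 179.2 km/s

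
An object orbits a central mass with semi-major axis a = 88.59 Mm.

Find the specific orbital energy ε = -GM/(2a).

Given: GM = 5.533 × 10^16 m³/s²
a = 88.59 Mm = 8.859 × 10^7 m
GM = 5.533 × 10^16 m³/s²
2a = 1.7718 × 10^8 m
ε = −GM/(2a) = -3.12281 × 10^8 J/kg ≈ -312.3 MJ/kg

Final answer: -312.3 MJ/kg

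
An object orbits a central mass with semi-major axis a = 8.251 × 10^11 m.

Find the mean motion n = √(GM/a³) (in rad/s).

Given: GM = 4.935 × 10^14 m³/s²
a = 8.251 × 10^11 m
GM = 4.935 × 10^14 m³/s²
a³ = 5.6172 × 10^35 m³
GM/a³ = (4.935 × 10^14) / (5.6172 × 10^35) = 8.78552 × 10^-22 s⁻²
n = √(GM/a³) = 2.96404 × 10^-11 rad/s ≈ 2.964 × 10^-11 rad/s

Final answer: n = 2.964 × 10^-11 rad/s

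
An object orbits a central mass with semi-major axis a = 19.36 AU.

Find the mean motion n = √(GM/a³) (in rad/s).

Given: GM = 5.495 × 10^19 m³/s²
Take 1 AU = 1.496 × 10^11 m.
a = 19.36 AU = 2.89626 × 10^12 m
GM = 5.495 × 10^19 m³/s²
a³ = 2.42947 × 10^37 m³
GM/a³ = (5.495 × 10^19) / (2.42947 × 10^37) = 2.26181 × 10^-18 s⁻²
n = √(GM/a³) = 1.50393 × 10^-9 rad/s ≈ 1.504 × 10^-9 rad/s

Final answer: n = 1.504 × 10^-9 rad/s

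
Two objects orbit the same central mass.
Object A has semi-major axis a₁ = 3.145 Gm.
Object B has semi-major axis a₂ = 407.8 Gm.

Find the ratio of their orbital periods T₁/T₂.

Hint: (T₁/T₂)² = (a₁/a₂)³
a₁ = 3.145 Gm = 3.145 × 10^9 m
a₂ = 407.8 Gm = 4.078 × 10^11 m
a₁/a₂ = 0.00771211
T₁/T₂ = (a₁/a₂)^(3/2) = (0.00771211)^1.5 = 0.000677267

Final answer: T₁/T₂ = 0.0006773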